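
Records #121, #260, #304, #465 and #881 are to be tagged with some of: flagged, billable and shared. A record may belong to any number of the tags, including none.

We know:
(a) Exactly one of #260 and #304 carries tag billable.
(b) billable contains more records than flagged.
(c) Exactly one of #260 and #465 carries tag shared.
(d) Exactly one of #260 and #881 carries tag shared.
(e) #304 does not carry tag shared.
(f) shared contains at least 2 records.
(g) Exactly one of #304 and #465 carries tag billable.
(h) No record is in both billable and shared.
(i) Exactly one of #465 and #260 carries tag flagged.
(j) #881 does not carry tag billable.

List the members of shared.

shared = {#465, #881}

From (e): #304 ∉ shared.
From (j): #881 ∉ billable.
Suppose #121 ∈ shared: no assignment then satisfies all the clues, so #121 ∉ shared.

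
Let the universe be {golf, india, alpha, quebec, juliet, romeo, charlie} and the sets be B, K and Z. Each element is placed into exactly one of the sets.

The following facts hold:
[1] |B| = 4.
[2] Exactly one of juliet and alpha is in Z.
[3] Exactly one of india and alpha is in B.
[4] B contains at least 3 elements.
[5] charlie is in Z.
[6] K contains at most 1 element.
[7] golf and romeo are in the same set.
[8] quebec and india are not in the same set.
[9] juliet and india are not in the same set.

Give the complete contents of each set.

B = {alpha, golf, quebec, romeo}; K = {india}; Z = {charlie, juliet}

From (5): charlie ∈ Z.
Suppose golf ∉ B: no assignment then satisfies all the clues, so golf ∈ B.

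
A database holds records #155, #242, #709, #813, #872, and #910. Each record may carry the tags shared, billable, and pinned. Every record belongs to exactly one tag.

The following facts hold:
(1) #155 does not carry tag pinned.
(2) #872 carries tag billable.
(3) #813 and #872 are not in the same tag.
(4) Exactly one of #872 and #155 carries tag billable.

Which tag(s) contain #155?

#155: shared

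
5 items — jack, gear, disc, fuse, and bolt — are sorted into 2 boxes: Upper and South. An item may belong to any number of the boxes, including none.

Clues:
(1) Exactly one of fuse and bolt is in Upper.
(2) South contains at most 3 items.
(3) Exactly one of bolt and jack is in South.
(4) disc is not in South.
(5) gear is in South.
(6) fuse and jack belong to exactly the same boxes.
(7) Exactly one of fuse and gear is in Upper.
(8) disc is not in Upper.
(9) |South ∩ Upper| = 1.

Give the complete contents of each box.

Upper = {bolt, gear}; South = {fuse, gear, jack}

From (4): disc ∉ South.
From (5): gear ∈ South.
From (8): disc ∉ Upper.
Suppose jack ∈ Upper: no assignment then satisfies all the clues, so jack ∉ Upper.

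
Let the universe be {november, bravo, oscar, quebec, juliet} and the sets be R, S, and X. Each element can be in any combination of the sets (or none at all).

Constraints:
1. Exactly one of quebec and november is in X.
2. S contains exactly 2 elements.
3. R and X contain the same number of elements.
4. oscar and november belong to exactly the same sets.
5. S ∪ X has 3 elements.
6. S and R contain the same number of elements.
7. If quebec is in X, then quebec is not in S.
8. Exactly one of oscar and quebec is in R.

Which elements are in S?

S = {bravo, juliet}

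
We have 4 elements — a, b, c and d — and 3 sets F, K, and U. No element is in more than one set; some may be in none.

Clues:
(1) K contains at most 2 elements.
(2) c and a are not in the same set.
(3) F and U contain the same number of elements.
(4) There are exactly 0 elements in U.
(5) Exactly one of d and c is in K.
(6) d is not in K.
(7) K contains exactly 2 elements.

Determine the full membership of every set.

F = {}; K = {b, c}; U = {}

From (6): d ∉ K.
(4): U already has 0, so the rest are out.
(5) (exactly one): c ∈ K.
(2): a ∉ K.
(7): only 2 candidates remain for K, so all are in.
Suppose a ∈ F: no assignment then satisfies all the clues, so a ∉ F.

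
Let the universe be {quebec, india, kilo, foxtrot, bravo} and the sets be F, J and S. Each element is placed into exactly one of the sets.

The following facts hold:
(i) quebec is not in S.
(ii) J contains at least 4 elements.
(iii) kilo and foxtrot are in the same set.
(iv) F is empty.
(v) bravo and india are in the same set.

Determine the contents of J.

From (i): quebec ∉ S.
(iv): F already has 0, so the rest are out.
Only one set left: quebec ∈ J.
Suppose india ∉ J: no assignment then satisfies all the clues, so india ∈ J.

J = {bravo, foxtrot, india, kilo, quebec}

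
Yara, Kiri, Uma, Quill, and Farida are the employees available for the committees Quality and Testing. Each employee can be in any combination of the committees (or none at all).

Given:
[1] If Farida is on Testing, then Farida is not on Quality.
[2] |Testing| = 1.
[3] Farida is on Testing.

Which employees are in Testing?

Testing = {Farida}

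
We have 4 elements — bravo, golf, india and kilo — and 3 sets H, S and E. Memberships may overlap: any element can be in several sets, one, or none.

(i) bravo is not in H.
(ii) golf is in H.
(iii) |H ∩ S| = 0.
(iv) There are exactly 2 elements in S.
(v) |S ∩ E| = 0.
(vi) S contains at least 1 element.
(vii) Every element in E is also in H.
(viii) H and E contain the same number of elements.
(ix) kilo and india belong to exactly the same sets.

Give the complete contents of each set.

H = {golf}; S = {india, kilo}; E = {golf}

From (i): bravo ∉ H.
From (ii): golf ∈ H.
(vii) contrapositive: bravo ∉ E.
Suppose bravo ∈ S: no assignment then satisfies all the clues, so bravo ∉ S.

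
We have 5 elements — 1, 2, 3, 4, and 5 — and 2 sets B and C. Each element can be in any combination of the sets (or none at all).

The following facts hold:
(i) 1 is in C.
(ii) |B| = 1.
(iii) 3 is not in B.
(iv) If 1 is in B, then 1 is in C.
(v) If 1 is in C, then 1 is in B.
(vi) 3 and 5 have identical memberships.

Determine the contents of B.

From (i): 1 ∈ C.
From (iii): 3 ∉ B.
(v): 1 ∈ B.
(vi): 5 matches 3: 5 ∉ B.
(ii): B already has 1, so the rest are out.

B = {1}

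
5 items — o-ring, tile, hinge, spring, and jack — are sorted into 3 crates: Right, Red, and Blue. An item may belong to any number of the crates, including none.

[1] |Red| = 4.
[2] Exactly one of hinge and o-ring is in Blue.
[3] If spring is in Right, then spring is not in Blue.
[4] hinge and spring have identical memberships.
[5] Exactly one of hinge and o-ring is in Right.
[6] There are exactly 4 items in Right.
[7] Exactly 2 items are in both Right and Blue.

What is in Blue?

Blue = {jack, o-ring, tile}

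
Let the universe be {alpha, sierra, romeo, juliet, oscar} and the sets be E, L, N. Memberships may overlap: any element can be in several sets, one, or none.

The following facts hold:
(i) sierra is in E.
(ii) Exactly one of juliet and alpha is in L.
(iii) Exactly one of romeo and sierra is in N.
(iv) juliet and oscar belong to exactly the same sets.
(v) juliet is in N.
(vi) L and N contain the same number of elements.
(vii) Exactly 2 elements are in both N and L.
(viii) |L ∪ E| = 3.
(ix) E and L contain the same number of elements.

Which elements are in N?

N = {juliet, oscar, romeo}

From (i): sierra ∈ E.
From (v): juliet ∈ N.
(iv): oscar matches juliet: oscar ∈ N.
Suppose alpha ∈ N: no assignment then satisfies all the clues, so alpha ∉ N.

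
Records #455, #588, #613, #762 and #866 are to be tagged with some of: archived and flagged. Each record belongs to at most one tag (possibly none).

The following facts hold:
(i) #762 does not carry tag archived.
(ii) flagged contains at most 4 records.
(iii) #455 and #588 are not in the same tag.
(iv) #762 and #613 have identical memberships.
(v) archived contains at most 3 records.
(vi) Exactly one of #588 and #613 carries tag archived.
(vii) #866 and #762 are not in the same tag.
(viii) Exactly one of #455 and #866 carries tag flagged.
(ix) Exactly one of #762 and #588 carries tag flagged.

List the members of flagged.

From (i): #762 ∉ archived.
(iv): #613 matches #762: #613 ∉ archived.
(vi) (exactly one): #588 ∈ archived.
(ix) (exactly one): #762 ∈ flagged.
(iii): #455 ∉ archived.
(iv): #613 matches #762: #613 ∈ flagged.
(vii): #866 ∉ flagged.
(viii) (exactly one): #455 ∈ flagged.

flagged = {#455, #613, #762}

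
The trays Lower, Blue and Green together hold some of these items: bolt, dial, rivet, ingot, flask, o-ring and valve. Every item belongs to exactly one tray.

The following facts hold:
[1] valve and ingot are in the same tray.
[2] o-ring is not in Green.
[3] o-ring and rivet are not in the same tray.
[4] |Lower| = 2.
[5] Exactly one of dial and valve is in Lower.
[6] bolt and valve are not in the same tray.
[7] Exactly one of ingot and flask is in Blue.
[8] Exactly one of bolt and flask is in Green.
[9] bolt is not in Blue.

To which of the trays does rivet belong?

From (2): o-ring ∉ Green.
From (9): bolt ∉ Blue.
Suppose rivet ∈ Lower: no assignment then satisfies all the clues, so rivet ∉ Lower.

rivet: Green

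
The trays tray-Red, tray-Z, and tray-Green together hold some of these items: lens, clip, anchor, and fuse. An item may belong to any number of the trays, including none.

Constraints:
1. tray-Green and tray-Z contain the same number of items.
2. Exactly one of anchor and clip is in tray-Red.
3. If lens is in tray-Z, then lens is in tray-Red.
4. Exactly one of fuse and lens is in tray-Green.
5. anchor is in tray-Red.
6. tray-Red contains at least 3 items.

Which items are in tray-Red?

From (5): anchor ∈ tray-Red.
(2) (exactly one): clip ∉ tray-Red.
(6): only 3 candidates remain for tray-Red, so all are in.

tray-Red = {anchor, fuse, lens}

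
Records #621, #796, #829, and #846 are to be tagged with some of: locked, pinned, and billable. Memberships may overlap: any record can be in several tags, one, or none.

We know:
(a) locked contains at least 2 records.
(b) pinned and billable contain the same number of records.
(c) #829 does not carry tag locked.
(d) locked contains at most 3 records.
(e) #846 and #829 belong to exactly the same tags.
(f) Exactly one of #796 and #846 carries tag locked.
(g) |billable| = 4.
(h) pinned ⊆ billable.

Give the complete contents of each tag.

locked = {#621, #796}; pinned = {#621, #796, #829, #846}; billable = {#621, #796, #829, #846}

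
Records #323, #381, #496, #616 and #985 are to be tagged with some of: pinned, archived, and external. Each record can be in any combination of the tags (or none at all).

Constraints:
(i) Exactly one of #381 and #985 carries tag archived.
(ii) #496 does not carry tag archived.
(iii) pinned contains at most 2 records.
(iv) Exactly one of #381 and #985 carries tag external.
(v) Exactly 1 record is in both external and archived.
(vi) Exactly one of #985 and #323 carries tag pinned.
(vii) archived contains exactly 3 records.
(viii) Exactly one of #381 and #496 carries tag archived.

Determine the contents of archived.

archived = {#323, #381, #616}

From (ii): #496 ∉ archived.
(viii) (exactly one): #381 ∈ archived.
(i) (exactly one): #985 ∉ archived.
(vii): only 3 candidates remain for archived, so all are in.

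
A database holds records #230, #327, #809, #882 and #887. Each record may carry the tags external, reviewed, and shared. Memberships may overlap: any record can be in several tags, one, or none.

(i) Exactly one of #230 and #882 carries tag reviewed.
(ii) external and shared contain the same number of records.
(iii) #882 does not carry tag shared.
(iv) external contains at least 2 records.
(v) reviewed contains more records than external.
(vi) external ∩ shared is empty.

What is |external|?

2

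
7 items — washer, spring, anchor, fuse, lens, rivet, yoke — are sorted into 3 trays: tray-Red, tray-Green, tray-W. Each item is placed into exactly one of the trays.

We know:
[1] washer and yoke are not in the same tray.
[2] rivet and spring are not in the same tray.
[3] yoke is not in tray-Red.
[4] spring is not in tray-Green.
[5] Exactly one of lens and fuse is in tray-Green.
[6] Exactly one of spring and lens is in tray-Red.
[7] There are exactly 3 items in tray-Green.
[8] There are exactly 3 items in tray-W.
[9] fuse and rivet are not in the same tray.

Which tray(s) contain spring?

spring: tray-Red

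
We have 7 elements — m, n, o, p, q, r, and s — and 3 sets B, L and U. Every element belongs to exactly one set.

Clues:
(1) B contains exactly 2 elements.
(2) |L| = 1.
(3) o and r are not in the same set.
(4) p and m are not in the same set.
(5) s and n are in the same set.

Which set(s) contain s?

s: U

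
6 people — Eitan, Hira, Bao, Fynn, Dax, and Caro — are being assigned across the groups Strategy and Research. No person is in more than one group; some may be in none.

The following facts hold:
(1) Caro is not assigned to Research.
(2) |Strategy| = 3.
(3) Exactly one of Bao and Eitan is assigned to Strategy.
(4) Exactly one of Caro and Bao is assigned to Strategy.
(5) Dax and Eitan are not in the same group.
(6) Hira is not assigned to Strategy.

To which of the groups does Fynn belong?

From (1): Caro ∉ Research.
From (6): Hira ∉ Strategy.
Suppose Fynn ∉ Strategy: no assignment then satisfies all the clues, so Fynn ∈ Strategy.

Fynn: Strategy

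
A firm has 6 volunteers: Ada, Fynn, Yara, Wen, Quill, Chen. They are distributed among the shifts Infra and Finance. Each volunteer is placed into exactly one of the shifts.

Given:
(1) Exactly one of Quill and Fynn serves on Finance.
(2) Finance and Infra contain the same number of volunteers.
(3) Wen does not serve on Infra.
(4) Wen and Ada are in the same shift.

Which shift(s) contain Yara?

Yara: Infra

From (3): Wen ∉ Infra.
(4): Ada matches Wen: Ada ∉ Infra.
Only one shift left: Ada ∈ Finance.
Only one shift left: Wen ∈ Finance.
Suppose Yara ∉ Infra: no assignment then satisfies all the clues, so Yara ∈ Infra.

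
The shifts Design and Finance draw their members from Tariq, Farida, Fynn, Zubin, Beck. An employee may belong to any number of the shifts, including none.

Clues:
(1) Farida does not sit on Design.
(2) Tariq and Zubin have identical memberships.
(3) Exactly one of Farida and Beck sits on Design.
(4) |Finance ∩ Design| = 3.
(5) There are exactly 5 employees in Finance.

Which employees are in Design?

Design = {Beck, Tariq, Zubin}

From (1): Farida ∉ Design.
(3) (exactly one): Beck ∈ Design.
(5): only 5 candidates remain for Finance, so all are in.
Suppose Tariq ∉ Design: no assignment then satisfies all the clues, so Tariq ∈ Design.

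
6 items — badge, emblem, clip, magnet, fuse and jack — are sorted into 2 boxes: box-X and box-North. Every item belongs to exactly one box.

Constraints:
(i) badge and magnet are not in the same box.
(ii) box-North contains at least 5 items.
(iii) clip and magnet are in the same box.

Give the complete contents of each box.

box-X = {badge}; box-North = {clip, emblem, fuse, jack, magnet}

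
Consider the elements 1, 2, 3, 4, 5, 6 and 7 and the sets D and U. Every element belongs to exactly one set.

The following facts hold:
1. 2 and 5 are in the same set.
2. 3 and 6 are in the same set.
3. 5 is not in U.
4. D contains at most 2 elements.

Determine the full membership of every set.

From (3): 5 ∉ U.
(1): 2 matches 5: 2 ∉ U.
Only one set left: 2 ∈ D.
Only one set left: 5 ∈ D.
(4): D already has 2, so the rest are out.
Only one set left: 1 ∈ U.
Only one set left: 3 ∈ U.
Only one set left: 4 ∈ U.
Only one set left: 6 ∈ U.
Only one set left: 7 ∈ U.

D = {2, 5}; U = {1, 3, 4, 6, 7}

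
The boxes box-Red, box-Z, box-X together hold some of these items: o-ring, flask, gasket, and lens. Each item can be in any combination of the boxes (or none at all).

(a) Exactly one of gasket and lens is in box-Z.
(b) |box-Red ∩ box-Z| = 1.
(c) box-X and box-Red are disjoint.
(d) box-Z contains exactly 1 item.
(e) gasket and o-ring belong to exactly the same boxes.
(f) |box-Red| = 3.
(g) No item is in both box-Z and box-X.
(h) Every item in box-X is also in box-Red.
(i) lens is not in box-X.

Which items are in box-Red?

box-Red = {gasket, lens, o-ring}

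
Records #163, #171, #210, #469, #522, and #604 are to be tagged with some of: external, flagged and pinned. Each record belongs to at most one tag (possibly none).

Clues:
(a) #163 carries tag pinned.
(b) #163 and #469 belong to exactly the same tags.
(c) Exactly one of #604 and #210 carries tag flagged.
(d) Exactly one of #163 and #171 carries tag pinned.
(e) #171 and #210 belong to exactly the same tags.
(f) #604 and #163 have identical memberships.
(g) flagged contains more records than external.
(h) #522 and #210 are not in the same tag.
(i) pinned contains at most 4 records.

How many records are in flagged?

From (a): #163 ∈ pinned.
(b): #469 matches #163: #469 ∉ external.
(b): #469 matches #163: #469 ∉ flagged.
(b): #469 matches #163: #469 ∈ pinned.
(d) (exactly one): #171 ∉ pinned.
(e): #210 matches #171: #210 ∉ pinned.
(f): #604 matches #163: #604 ∉ external.
(f): #604 matches #163: #604 ∉ flagged.
(f): #604 matches #163: #604 ∈ pinned.
(c) (exactly one): #210 ∈ flagged.
(e): #171 matches #210: #171 ∉ external.
(h): #522 ∉ flagged.

2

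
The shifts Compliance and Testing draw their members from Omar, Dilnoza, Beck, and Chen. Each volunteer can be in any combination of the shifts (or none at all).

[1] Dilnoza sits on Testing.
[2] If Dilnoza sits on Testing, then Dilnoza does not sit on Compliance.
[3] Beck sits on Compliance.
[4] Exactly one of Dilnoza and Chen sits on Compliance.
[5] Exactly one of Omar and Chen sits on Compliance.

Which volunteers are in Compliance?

From (1): Dilnoza ∈ Testing.
From (3): Beck ∈ Compliance.
(2): Dilnoza ∉ Compliance.
(4) (exactly one): Chen ∈ Compliance.
(5) (exactly one): Omar ∉ Compliance.

Compliance = {Beck, Chen}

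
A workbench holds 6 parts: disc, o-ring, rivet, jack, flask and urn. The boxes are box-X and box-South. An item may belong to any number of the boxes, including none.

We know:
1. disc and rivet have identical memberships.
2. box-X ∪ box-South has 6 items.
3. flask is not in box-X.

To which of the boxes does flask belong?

flask: box-South

From (3): flask ∉ box-X.
Suppose flask ∉ box-South: no assignment then satisfies all the clues, so flask ∈ box-South.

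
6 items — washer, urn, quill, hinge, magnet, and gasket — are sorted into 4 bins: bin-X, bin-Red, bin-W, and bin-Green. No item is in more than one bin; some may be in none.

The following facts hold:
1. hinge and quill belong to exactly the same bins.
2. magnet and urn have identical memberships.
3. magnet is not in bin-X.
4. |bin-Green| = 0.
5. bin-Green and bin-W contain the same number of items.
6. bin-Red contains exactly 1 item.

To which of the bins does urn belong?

urn: none

From (3): magnet ∉ bin-X.
(2): urn matches magnet: urn ∉ bin-X.
(4): bin-Green already has 0, so the rest are out.
Suppose urn ∈ bin-Red: no assignment then satisfies all the clues, so urn ∉ bin-Red.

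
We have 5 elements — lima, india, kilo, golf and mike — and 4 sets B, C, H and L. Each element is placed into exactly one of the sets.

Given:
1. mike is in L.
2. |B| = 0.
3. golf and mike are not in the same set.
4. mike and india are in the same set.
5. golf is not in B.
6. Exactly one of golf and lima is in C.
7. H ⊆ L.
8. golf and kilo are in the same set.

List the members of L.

From (1): mike ∈ L.
From (5): golf ∉ B.
(2): B already has 0, so the rest are out.
(3): golf ∉ L.
(4): india matches mike: india ∉ C.
(4): india matches mike: india ∉ H.
(4): india matches mike: india ∈ L.
(7) contrapositive: golf ∉ H.
(8): kilo matches golf: kilo ∉ H.
(8): kilo matches golf: kilo ∉ L.
Only one set left: kilo ∈ C.
Suppose lima ∉ L: no assignment then satisfies all the clues, so lima ∈ L.

L = {india, lima, mike}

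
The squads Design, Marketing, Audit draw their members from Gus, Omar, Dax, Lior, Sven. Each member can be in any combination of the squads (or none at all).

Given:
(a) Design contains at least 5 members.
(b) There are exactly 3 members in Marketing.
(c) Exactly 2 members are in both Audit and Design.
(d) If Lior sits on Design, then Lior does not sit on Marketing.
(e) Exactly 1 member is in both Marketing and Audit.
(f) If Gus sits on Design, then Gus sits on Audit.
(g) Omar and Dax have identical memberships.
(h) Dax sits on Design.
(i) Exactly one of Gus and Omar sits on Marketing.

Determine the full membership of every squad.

Design = {Dax, Gus, Lior, Omar, Sven}; Marketing = {Dax, Omar, Sven}; Audit = {Gus, Sven}

From (h): Dax ∈ Design.
(a): only 5 candidates remain for Design, so all are in.
(d): Lior ∉ Marketing.
(f): Gus ∈ Audit.
Suppose Gus ∈ Marketing: no assignment then satisfies all the clues, so Gus ∉ Marketing.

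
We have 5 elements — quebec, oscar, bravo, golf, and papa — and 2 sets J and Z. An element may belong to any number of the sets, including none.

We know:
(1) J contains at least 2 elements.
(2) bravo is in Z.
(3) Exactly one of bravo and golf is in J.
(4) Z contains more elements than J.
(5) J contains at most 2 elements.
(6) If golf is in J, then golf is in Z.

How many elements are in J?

2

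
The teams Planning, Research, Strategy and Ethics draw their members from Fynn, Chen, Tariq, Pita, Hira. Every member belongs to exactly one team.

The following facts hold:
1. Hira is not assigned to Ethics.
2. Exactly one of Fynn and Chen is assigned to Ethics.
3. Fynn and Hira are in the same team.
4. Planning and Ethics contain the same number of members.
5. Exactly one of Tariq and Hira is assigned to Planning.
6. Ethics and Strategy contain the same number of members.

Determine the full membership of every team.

From (1): Hira ∉ Ethics.
(3): Fynn matches Hira: Fynn ∉ Ethics.
(2) (exactly one): Chen ∈ Ethics.
Suppose Fynn ∈ Planning: no assignment then satisfies all the clues, so Fynn ∉ Planning.

Planning = {Tariq}; Research = {Fynn, Hira}; Strategy = {Pita}; Ethics = {Chen}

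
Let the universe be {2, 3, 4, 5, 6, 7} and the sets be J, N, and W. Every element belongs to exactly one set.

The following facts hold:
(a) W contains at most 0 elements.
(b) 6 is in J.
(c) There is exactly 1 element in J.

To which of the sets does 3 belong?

From (b): 6 ∈ J.
(a): W already has 0, so the rest are out.
(c): J already has 1, so the rest are out.
Only one set left: 2 ∈ N.
Only one set left: 3 ∈ N.
Only one set left: 4 ∈ N.
Only one set left: 5 ∈ N.
Only one set left: 7 ∈ N.

3: N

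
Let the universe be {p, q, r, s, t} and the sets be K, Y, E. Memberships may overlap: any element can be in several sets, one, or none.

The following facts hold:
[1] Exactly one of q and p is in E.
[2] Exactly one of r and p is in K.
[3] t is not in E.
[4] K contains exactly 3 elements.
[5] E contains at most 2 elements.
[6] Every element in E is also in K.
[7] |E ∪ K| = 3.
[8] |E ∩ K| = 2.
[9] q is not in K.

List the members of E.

E = {p, s}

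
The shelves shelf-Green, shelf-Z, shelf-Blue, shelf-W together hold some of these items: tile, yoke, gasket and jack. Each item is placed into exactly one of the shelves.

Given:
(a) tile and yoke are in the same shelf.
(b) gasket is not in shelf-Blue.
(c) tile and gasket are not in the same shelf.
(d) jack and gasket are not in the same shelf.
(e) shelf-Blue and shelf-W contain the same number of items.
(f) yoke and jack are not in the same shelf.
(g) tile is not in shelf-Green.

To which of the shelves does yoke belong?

yoke: shelf-Z

From (b): gasket ∉ shelf-Blue.
From (g): tile ∉ shelf-Green.
(a): yoke matches tile: yoke ∉ shelf-Green.
Suppose yoke ∉ shelf-Z: no assignment then satisfies all the clues, so yoke ∈ shelf-Z.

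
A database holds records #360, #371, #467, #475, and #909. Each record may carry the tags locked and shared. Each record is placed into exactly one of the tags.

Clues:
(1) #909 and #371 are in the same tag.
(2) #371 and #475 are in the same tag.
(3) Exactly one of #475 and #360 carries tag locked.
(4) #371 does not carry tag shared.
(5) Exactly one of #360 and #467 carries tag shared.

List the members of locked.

From (4): #371 ∉ shared.
(1): #909 matches #371: #909 ∉ shared.
(2): #475 matches #371: #475 ∉ shared.
Only one tag left: #371 ∈ locked.
Only one tag left: #475 ∈ locked.
Only one tag left: #909 ∈ locked.
(3) (exactly one): #360 ∉ locked.
Only one tag left: #360 ∈ shared.
(5) (exactly one): #467 ∉ shared.
Only one tag left: #467 ∈ locked.

locked = {#371, #467, #475, #909}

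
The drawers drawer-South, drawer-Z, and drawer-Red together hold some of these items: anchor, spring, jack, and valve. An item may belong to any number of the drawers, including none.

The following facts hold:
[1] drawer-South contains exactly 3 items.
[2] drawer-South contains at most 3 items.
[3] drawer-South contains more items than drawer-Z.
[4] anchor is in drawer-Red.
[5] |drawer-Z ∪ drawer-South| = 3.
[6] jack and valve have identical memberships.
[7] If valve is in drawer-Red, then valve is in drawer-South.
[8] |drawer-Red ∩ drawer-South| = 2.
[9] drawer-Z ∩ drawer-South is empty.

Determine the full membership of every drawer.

From (4): anchor ∈ drawer-Red.
Suppose anchor ∈ drawer-South: no assignment then satisfies all the clues, so anchor ∉ drawer-South.

drawer-South = {jack, spring, valve}; drawer-Z = {}; drawer-Red = {anchor, jack, valve}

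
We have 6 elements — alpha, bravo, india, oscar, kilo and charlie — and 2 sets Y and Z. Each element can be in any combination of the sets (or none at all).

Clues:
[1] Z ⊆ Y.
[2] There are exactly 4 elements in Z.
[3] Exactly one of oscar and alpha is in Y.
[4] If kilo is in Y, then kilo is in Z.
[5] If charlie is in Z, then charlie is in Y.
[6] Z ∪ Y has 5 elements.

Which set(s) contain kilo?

kilo: Y, Z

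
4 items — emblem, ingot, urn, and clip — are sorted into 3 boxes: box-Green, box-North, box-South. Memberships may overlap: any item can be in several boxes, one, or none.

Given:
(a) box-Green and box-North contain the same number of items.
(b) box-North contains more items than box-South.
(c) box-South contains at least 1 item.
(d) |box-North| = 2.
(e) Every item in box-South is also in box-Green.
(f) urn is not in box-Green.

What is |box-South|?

1

From (f): urn ∉ box-Green.
(e) contrapositive: urn ∉ box-South.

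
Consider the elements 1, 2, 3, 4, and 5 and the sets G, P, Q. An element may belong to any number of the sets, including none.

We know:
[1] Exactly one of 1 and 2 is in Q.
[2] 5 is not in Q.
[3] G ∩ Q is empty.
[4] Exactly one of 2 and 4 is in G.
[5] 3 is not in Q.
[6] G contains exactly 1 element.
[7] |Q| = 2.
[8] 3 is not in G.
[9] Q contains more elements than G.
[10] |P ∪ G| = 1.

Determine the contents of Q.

From (2): 5 ∉ Q.
From (5): 3 ∉ Q.
From (8): 3 ∉ G.
Suppose 1 ∉ Q: no assignment then satisfies all the clues, so 1 ∈ Q.

Q = {1, 4}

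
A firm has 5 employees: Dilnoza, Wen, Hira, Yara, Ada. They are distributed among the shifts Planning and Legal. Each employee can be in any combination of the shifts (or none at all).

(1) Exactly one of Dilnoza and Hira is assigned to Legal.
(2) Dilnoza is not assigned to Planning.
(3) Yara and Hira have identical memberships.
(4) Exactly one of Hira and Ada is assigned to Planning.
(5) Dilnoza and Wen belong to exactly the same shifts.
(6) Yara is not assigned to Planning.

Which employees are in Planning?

Planning = {Ada}

From (2): Dilnoza ∉ Planning.
From (6): Yara ∉ Planning.
(3): Hira matches Yara: Hira ∉ Planning.
(4) (exactly one): Ada ∈ Planning.
(5): Wen matches Dilnoza: Wen ∉ Planning.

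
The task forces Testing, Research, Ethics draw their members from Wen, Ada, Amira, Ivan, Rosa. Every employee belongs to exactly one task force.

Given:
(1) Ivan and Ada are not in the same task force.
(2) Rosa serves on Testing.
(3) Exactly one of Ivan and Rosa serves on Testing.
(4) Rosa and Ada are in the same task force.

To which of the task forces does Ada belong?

Ada: Testing

From (2): Rosa ∈ Testing.
(3) (exactly one): Ivan ∉ Testing.
(4): Ada matches Rosa: Ada ∈ Testing.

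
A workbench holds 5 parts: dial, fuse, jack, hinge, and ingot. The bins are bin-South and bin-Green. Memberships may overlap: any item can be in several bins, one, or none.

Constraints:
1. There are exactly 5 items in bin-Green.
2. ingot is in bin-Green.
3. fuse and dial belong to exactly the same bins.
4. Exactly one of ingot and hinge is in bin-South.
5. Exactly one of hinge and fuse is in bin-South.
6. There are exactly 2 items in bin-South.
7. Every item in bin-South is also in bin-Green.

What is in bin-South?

bin-South = {hinge, jack}

From (2): ingot ∈ bin-Green.
(1): only 5 candidates remain for bin-Green, so all are in.
Suppose dial ∈ bin-South: no assignment then satisfies all the clues, so dial ∉ bin-South.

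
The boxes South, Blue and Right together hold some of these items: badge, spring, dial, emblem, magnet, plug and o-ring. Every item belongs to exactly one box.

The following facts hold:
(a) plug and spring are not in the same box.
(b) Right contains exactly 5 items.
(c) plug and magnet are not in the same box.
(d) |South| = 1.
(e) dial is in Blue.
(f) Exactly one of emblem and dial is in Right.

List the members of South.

South = {plug}

From (e): dial ∈ Blue.
(f) (exactly one): emblem ∈ Right.
Suppose badge ∈ South: no assignment then satisfies all the clues, so badge ∉ South.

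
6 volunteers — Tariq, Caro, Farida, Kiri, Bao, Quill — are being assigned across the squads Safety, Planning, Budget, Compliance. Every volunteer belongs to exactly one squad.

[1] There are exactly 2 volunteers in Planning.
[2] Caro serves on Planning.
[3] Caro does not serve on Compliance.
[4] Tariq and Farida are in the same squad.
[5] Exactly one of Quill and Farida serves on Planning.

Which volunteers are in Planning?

Planning = {Caro, Quill}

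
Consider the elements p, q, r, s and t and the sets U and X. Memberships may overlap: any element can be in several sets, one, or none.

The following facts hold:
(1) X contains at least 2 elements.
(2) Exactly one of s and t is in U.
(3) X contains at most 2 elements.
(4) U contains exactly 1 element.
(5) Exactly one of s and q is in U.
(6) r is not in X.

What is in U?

From (6): r ∉ X.
Suppose p ∈ U: no assignment then satisfies all the clues, so p ∉ U.

U = {s}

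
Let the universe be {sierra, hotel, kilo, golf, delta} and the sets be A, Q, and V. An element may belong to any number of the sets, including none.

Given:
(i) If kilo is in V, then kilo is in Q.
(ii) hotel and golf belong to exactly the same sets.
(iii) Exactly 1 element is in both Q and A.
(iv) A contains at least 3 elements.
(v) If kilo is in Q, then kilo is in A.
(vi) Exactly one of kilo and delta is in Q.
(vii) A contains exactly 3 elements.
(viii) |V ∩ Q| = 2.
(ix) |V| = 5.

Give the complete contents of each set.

A = {golf, hotel, kilo}; Q = {kilo, sierra}; V = {delta, golf, hotel, kilo, sierra}

(ix): only 5 candidates remain for V, so all are in.
(i): kilo ∈ Q.
(v): kilo ∈ A.
(vi) (exactly one): delta ∉ Q.
Suppose sierra ∈ A: no assignment then satisfies all the clues, so sierra ∉ A.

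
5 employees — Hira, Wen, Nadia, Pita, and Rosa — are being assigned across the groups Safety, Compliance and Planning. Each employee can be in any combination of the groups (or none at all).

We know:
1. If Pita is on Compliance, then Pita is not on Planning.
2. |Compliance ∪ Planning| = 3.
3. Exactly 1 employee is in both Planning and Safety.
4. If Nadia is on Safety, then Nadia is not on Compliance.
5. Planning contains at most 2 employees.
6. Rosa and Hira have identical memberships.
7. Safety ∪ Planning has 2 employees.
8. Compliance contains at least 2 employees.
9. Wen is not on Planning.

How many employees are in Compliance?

2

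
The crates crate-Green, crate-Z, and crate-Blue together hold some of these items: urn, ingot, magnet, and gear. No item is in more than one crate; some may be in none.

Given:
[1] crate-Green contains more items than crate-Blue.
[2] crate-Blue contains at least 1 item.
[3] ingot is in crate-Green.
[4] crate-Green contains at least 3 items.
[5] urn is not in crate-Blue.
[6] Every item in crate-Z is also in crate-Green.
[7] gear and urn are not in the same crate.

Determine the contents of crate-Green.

crate-Green = {ingot, magnet, urn}

From (3): ingot ∈ crate-Green.
From (5): urn ∉ crate-Blue.
Suppose urn ∉ crate-Green: no assignment then satisfies all the clues, so urn ∈ crate-Green.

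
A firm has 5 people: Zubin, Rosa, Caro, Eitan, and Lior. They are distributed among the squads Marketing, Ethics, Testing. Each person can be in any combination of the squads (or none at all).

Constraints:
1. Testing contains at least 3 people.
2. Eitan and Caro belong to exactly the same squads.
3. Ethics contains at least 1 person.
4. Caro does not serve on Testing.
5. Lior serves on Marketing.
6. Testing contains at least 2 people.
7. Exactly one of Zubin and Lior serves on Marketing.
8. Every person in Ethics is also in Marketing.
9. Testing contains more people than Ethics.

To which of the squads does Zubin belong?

From (4): Caro ∉ Testing.
From (5): Lior ∈ Marketing.
(2): Eitan matches Caro: Eitan ∉ Testing.
(7) (exactly one): Zubin ∉ Marketing.
(8) contrapositive: Zubin ∉ Ethics.
(1): only 3 candidates remain for Testing, so all are in.

Zubin: Testing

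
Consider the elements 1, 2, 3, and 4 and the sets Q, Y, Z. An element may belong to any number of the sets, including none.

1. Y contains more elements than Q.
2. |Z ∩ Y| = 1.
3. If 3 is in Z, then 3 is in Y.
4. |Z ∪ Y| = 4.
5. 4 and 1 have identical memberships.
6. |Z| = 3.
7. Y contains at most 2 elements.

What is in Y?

Y = {2, 3}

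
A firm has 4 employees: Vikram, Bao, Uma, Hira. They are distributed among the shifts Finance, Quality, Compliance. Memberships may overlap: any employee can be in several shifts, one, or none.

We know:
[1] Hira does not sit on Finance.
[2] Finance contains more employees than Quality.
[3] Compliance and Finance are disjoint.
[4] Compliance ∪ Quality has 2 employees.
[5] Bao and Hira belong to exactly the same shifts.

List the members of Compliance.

Compliance = {Bao, Hira}

From (1): Hira ∉ Finance.
(5): Bao matches Hira: Bao ∉ Finance.
Suppose Vikram ∈ Compliance: no assignment then satisfies all the clues, so Vikram ∉ Compliance.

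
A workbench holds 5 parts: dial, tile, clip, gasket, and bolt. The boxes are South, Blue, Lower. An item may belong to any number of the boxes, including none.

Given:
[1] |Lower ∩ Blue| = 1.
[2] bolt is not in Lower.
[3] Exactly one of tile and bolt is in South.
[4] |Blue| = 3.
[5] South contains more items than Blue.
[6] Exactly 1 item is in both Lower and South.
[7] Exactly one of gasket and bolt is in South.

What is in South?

South = {clip, dial, gasket, tile}

From (2): bolt ∉ Lower.
Suppose dial ∉ South: no assignment then satisfies all the clues, so dial ∈ South.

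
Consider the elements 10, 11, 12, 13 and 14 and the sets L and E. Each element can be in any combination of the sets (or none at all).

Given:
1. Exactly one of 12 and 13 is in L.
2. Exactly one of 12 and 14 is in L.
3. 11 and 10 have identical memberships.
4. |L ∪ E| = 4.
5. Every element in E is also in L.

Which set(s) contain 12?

12: none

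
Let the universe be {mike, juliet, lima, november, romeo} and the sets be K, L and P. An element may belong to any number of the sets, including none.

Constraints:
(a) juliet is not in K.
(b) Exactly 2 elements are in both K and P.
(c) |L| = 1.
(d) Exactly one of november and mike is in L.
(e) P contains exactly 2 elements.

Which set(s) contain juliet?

juliet: none

From (a): juliet ∉ K.
Suppose juliet ∈ L: no assignment then satisfies all the clues, so juliet ∉ L.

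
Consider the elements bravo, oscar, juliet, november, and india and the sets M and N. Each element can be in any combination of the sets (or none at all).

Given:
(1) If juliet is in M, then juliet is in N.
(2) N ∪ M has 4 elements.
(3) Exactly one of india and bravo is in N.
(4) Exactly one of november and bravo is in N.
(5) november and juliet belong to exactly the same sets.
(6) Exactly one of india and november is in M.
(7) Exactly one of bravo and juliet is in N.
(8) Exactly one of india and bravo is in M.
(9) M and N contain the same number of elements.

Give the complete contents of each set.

M = {bravo, juliet, november}; N = {india, juliet, november}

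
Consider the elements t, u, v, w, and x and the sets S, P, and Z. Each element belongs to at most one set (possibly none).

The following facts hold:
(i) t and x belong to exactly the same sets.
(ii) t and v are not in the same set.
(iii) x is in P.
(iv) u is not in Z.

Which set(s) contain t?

t: P

From (iii): x ∈ P.
From (iv): u ∉ Z.
(i): t matches x: t ∉ S.
(i): t matches x: t ∈ P.
(ii): v ∉ P.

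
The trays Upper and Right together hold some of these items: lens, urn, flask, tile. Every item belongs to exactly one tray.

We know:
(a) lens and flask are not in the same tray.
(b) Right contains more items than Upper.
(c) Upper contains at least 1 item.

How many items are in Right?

3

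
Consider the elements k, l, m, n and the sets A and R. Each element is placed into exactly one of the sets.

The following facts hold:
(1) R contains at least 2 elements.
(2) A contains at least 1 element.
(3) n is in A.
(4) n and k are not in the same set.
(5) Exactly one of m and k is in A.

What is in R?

R = {k, l}

From (3): n ∈ A.
(4): k ∉ A.
(5) (exactly one): m ∈ A.
Only one set left: k ∈ R.
(1): only 2 candidates remain for R, so all are in.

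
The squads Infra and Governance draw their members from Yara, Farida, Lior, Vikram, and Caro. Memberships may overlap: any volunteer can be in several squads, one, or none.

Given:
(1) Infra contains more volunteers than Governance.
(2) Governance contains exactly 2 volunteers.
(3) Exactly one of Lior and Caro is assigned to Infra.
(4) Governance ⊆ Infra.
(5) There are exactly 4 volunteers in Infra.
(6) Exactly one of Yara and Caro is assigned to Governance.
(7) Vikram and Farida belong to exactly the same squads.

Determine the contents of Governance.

Governance = {Lior, Yara}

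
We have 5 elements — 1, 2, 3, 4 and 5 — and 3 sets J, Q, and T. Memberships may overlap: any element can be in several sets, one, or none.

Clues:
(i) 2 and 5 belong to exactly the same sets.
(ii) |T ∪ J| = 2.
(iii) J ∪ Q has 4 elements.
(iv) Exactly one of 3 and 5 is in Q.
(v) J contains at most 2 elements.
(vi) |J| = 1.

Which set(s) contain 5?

5: Q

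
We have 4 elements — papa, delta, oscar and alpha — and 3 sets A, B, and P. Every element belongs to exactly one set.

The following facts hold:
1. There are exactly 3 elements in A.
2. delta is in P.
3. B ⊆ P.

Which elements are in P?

P = {delta}

From (2): delta ∈ P.
(1): only 3 candidates remain for A, so all are in.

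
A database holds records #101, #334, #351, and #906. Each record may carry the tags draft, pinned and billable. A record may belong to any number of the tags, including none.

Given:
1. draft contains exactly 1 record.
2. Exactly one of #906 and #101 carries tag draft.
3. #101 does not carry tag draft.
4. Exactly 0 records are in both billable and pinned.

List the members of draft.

draft = {#906}

From (3): #101 ∉ draft.
(2) (exactly one): #906 ∈ draft.
(1): draft already has 1, so the rest are out.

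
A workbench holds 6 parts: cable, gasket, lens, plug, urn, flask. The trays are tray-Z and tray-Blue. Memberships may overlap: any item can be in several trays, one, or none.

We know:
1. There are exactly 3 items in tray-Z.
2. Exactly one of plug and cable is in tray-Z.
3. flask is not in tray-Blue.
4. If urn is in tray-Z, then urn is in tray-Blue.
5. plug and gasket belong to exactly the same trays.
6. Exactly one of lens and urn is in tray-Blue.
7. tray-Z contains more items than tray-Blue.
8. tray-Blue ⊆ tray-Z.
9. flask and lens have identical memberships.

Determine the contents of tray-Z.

tray-Z = {gasket, plug, urn}

From (3): flask ∉ tray-Blue.
(9): lens matches flask: lens ∉ tray-Blue.
(6) (exactly one): urn ∈ tray-Blue.
(8) with urn ∈ tray-Blue: urn ∈ tray-Z.
Suppose cable ∈ tray-Z: no assignment then satisfies all the clues, so cable ∉ tray-Z.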